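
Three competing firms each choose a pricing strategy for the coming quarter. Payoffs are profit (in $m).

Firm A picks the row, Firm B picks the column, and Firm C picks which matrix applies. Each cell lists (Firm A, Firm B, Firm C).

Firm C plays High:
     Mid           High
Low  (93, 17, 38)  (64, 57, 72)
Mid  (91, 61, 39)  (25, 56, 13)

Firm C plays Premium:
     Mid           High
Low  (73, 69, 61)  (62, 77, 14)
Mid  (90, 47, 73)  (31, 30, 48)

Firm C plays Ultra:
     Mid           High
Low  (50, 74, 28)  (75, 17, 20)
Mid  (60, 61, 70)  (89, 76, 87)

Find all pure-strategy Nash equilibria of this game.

Pure-strategy Nash equilibria: (Low, High, High) and (Mid, Mid, Premium) and (Mid, High, Ultra)

(Low, Mid, High): Firm B can switch to High (17 → 57). Not NE.
(Low, Mid, Premium): Firm A can switch to Mid (73 → 90). Not NE.
(Low, Mid, Ultra): Firm A can switch to Mid (50 → 60). Not NE.
(Low, High, High): Firm A gets 64, best alternative 25; Firm B gets 57, best alternative 17; Firm C gets 72, best alternative 20. No profitable deviation — NE.
(Low, High, Premium): Firm C can switch to High (14 → 72). Not NE.
(Low, High, Ultra): Firm A can switch to Mid (75 → 89). Not NE.
(Mid, Mid, High): Firm A can switch to Low (91 → 93). Not NE.
(Mid, Mid, Premium): Firm A gets 90, best alternative 73; Firm B gets 47, best alternative 30; Firm C gets 73, best alternative 70. No profitable deviation — NE.
(Mid, High, Ultra): Firm A gets 89, best alternative 75; Firm B gets 76, best alternative 61; Firm C gets 87, best alternative 48. No profitable deviation — NE.
(The remaining 3 profiles each have a profitable deviation by the same check.)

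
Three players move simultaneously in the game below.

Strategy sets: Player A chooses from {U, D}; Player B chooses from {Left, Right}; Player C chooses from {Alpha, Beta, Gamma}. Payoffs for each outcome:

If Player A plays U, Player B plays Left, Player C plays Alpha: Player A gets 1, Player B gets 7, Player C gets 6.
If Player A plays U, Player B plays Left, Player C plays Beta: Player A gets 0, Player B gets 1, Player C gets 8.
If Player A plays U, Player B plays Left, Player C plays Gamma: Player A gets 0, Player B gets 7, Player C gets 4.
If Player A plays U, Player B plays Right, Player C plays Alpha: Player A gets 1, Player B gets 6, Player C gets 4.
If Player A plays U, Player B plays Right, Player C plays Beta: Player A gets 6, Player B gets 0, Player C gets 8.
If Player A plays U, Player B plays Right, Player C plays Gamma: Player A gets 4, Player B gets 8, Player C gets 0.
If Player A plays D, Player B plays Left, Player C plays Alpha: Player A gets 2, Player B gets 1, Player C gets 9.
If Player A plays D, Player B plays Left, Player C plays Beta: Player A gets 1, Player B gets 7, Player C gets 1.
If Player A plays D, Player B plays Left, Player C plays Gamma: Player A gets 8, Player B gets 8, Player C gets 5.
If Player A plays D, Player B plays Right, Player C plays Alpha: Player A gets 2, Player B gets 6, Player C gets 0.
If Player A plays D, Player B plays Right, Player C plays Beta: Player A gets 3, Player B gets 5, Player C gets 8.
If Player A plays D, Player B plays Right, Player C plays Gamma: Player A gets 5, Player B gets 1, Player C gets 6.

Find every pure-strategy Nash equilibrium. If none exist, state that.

No pure-strategy Nash equilibrium.

Check each profile: it is a Nash equilibrium iff no player can strictly gain by switching unilaterally.
(U, Left, Alpha): Player A can switch to D (1 → 2). Not NE.
(U, Left, Beta): Player A can switch to D (0 → 1). Not NE.
(U, Left, Gamma): Player A can switch to D (0 → 8). Not NE.
(U, Right, Alpha): Player A can switch to D (1 → 2). Not NE.
(U, Right, Beta): Player B can switch to Left (0 → 1). Not NE.
(U, Right, Gamma): Player A can switch to D (4 → 5). Not NE.
(D, Left, Alpha): Player B can switch to Right (1 → 6). Not NE.
(D, Left, Beta): Player C can switch to Alpha (1 → 9). Not NE.
(D, Left, Gamma): Player C can switch to Alpha (5 → 9). Not NE.
(D, Right, Alpha): Player C can switch to Beta (0 → 8). Not NE.
(The remaining 2 profiles each have a profitable deviation by the same check.)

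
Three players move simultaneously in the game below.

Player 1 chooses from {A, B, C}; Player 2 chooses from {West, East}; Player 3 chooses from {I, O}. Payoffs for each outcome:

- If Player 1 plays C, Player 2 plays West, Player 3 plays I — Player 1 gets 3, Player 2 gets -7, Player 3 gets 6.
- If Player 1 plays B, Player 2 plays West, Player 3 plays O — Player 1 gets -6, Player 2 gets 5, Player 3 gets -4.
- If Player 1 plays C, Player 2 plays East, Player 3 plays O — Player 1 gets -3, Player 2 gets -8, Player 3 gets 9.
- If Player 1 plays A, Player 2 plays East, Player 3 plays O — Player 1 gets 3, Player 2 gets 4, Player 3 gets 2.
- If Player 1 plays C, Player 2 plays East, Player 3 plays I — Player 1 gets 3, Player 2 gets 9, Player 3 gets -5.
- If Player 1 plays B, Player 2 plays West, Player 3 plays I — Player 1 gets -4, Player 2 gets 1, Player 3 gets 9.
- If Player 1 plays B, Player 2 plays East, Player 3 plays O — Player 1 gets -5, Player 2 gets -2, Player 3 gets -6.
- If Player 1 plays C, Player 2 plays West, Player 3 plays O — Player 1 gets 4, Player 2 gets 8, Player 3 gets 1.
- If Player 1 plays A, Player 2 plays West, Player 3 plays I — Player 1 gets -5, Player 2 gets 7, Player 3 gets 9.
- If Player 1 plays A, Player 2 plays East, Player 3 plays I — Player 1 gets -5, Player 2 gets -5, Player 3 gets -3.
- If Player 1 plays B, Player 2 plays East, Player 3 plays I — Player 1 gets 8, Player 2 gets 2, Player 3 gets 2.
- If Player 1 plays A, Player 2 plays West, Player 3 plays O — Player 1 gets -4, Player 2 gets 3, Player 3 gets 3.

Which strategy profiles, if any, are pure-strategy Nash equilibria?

(A, East, O), (B, East, I)

For each player, find the best response to each opponent profile; mutual best responses are the pure NE.
Player 1 against (West, I): payoffs -5, -4, 3 → best response C.
Player 1 against (West, O): payoffs -4, -6, 4 → best response C.
Player 1 against (East, I): payoffs -5, 8, 3 → best response B.
Player 1 against (East, O): payoffs 3, -5, -3 → best response A.
Player 2 against (A, I): payoffs 7, -5 → best response West.
Player 2 against (A, O): payoffs 3, 4 → best response East.
Player 2 against (B, I): payoffs 1, 2 → best response East.
Player 2 against (B, O): payoffs 5, -2 → best response West.
Player 2 against (C, I): payoffs -7, 9 → best response East.
Player 2 against (C, O): payoffs 8, -8 → best response West.
Player 3 against (A, West): payoffs 9, 3 → best response I.
Player 3 against (A, East): payoffs -3, 2 → best response O.
Player 3 against (B, West): payoffs 9, -4 → best response I.
Player 3 against (B, East): payoffs 2, -6 → best response I.
Player 3 against (C, West): payoffs 6, 1 → best response I.
Player 3 against (C, East): payoffs -5, 9 → best response O.
Mutual best responses: (A, East, O); (B, East, I).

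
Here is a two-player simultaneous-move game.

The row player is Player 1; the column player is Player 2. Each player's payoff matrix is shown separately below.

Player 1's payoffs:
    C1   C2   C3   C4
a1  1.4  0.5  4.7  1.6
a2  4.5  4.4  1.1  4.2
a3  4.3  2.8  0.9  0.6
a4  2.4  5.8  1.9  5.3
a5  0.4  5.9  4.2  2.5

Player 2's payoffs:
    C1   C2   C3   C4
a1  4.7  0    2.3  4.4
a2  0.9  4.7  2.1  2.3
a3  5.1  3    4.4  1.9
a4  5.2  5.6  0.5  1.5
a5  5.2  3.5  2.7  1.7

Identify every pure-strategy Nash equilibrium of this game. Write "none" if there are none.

There is no pure-strategy Nash equilibrium.

For each player, find the best response to each opponent profile; mutual best responses are the pure NE.
Player 1 against C1: payoffs 1.4, 4.5, 4.3, 2.4, 0.4 → best response a2.
Player 1 against C2: payoffs 0.5, 4.4, 2.8, 5.8, 5.9 → best response a5.
Player 1 against C3: payoffs 4.7, 1.1, 0.9, 1.9, 4.2 → best response a1.
Player 1 against C4: payoffs 1.6, 4.2, 0.6, 5.3, 2.5 → best response a4.
Player 2 against a1: payoffs 4.7, 0, 2.3, 4.4 → best response C1.
Player 2 against a2: payoffs 0.9, 4.7, 2.1, 2.3 → best response C2.
Player 2 against a3: payoffs 5.1, 3, 4.4, 1.9 → best response C1.
Player 2 against a4: payoffs 5.2, 5.6, 0.5, 1.5 → best response C2.
Player 2 against a5: payoffs 5.2, 3.5, 2.7, 1.7 → best response C1.
No profile is a mutual best response for all players.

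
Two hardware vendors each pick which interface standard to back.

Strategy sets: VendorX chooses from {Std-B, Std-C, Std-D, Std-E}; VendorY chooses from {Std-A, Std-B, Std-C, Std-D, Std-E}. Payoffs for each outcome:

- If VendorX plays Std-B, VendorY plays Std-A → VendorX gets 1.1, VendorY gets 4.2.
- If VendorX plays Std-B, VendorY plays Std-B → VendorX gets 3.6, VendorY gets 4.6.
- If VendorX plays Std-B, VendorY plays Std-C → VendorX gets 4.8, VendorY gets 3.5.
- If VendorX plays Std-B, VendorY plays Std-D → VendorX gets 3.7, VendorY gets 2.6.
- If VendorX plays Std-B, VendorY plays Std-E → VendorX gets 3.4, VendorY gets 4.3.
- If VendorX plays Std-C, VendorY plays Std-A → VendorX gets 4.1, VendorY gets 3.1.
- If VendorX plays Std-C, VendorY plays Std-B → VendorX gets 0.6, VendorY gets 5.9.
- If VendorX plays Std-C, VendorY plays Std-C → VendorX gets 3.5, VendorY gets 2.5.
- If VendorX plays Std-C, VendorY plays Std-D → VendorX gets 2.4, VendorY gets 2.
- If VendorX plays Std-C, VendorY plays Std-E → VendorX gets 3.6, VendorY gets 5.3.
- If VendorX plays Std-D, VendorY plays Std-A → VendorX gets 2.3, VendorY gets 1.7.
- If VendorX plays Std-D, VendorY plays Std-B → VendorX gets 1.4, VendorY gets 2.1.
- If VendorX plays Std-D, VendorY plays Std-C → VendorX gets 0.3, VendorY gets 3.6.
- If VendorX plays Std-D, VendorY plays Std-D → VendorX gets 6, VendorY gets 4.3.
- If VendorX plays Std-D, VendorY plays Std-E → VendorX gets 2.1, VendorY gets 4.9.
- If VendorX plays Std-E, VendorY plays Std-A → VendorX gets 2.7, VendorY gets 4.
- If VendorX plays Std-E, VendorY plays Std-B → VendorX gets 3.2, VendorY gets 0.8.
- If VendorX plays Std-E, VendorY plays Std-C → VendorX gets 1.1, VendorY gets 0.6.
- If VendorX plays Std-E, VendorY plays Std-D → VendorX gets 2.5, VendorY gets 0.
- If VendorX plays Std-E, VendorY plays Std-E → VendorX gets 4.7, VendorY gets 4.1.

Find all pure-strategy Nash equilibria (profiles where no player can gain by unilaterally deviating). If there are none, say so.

Mark each player's best response to every combination of opponents' strategies; a profile where every player is best-responding is a pure Nash equilibrium.
VendorX against Std-A: payoffs 1.1, 4.1, 2.3, 2.7 → best response Std-C.
VendorX against Std-B: payoffs 3.6, 0.6, 1.4, 3.2 → best response Std-B.
VendorX against Std-C: payoffs 4.8, 3.5, 0.3, 1.1 → best response Std-B.
VendorX against Std-D: payoffs 3.7, 2.4, 6, 2.5 → best response Std-D.
VendorX against Std-E: payoffs 3.4, 3.6, 2.1, 4.7 → best response Std-E.
VendorY against Std-B: payoffs 4.2, 4.6, 3.5, 2.6, 4.3 → best response Std-B.
VendorY against Std-C: payoffs 3.1, 5.9, 2.5, 2, 5.3 → best response Std-B.
VendorY against Std-D: payoffs 1.7, 2.1, 3.6, 4.3, 4.9 → best response Std-E.
VendorY against Std-E: payoffs 4, 0.8, 0.6, 0, 4.1 → best response Std-E.
Mutual best responses: (Std-B, Std-B); (Std-E, Std-E).

(Std-B, Std-B), (Std-E, Std-E)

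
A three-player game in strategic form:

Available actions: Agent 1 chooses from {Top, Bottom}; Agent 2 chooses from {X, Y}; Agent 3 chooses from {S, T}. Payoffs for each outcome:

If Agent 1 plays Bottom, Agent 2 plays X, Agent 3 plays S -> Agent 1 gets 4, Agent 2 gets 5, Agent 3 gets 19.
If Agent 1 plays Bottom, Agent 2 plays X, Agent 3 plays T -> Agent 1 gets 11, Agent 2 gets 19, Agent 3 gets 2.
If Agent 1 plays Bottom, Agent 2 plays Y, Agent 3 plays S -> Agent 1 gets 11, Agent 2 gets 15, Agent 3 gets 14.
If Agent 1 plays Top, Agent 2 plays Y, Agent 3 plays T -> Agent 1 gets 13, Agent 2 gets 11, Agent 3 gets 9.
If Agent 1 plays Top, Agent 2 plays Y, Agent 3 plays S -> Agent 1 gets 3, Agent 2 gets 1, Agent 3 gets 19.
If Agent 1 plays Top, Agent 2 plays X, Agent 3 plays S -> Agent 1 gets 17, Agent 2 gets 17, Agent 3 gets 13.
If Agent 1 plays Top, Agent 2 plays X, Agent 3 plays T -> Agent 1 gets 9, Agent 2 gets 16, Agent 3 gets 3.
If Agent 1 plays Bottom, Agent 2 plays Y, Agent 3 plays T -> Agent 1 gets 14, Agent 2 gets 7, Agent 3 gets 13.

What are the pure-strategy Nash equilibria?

Agent 1 against (X, S): payoffs 17, 4 → best response Top.
Agent 1 against (X, T): payoffs 9, 11 → best response Bottom.
Agent 1 against (Y, S): payoffs 3, 11 → best response Bottom.
Agent 1 against (Y, T): payoffs 13, 14 → best response Bottom.
Agent 2 against (Top, S): payoffs 17, 1 → best response X.
Agent 2 against (Top, T): payoffs 16, 11 → best response X.
Agent 2 against (Bottom, S): payoffs 5, 15 → best response Y.
Agent 2 against (Bottom, T): payoffs 19, 7 → best response X.
Agent 3 against (Top, X): payoffs 13, 3 → best response S.
Agent 3 against (Top, Y): payoffs 19, 9 → best response S.
Agent 3 against (Bottom, X): payoffs 19, 2 → best response S.
Agent 3 against (Bottom, Y): payoffs 14, 13 → best response S.
Mutual best responses: (Top, X, S); (Bottom, Y, S).

Pure-strategy Nash equilibria: (Top, X, S) and (Bottom, Y, S)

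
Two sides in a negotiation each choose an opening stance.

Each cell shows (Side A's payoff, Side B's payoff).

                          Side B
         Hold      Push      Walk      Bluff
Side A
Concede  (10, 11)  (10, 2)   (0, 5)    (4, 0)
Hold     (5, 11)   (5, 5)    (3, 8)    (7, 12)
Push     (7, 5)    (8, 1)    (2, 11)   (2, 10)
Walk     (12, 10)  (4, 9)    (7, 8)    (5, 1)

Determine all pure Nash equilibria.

(Hold, Bluff) and (Walk, Hold)

Side A against Hold: payoffs 10, 5, 7, 12 → best response Walk.
Side A against Push: payoffs 10, 5, 8, 4 → best response Concede.
Side A against Walk: payoffs 0, 3, 2, 7 → best response Walk.
Side A against Bluff: payoffs 4, 7, 2, 5 → best response Hold.
Side B against Concede: payoffs 11, 2, 5, 0 → best response Hold.
Side B against Hold: payoffs 11, 5, 8, 12 → best response Bluff.
Side B against Push: payoffs 5, 1, 11, 10 → best response Walk.
Side B against Walk: payoffs 10, 9, 8, 1 → best response Hold.
Mutual best responses: (Hold, Bluff); (Walk, Hold).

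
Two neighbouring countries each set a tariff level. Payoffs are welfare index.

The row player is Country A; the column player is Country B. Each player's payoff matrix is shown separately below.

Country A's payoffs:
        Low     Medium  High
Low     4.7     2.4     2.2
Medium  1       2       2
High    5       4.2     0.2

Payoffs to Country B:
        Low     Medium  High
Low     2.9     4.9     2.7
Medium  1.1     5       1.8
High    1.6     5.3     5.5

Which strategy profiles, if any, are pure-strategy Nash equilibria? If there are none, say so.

No pure-strategy Nash equilibrium.

Country A against Low: payoffs 4.7, 1, 5 → best response High.
Country A against Medium: payoffs 2.4, 2, 4.2 → best response High.
Country A against High: payoffs 2.2, 2, 0.2 → best response Low.
Country B against Low: payoffs 2.9, 4.9, 2.7 → best response Medium.
Country B against Medium: payoffs 1.1, 5, 1.8 → best response Medium.
Country B against High: payoffs 1.6, 5.3, 5.5 → best response High.
No profile is a mutual best response for all players.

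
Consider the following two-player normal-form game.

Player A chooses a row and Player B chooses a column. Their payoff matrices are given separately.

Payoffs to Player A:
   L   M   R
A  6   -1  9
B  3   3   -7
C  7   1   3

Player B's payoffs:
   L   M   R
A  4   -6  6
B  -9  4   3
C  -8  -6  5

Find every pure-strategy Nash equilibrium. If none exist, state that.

Mark each player's best response to every combination of opponents' strategies; a profile where every player is best-responding is a pure Nash equilibrium.
Player A against L: payoffs 6, 3, 7 → best response C.
Player A against M: payoffs -1, 3, 1 → best response B.
Player A against R: payoffs 9, -7, 3 → best response A.
Player B against A: payoffs 4, -6, 6 → best response R.
Player B against B: payoffs -9, 4, 3 → best response M.
Player B against C: payoffs -8, -6, 5 → best response R.
Mutual best responses: (A, R); (B, M).

(A, R); (B, M)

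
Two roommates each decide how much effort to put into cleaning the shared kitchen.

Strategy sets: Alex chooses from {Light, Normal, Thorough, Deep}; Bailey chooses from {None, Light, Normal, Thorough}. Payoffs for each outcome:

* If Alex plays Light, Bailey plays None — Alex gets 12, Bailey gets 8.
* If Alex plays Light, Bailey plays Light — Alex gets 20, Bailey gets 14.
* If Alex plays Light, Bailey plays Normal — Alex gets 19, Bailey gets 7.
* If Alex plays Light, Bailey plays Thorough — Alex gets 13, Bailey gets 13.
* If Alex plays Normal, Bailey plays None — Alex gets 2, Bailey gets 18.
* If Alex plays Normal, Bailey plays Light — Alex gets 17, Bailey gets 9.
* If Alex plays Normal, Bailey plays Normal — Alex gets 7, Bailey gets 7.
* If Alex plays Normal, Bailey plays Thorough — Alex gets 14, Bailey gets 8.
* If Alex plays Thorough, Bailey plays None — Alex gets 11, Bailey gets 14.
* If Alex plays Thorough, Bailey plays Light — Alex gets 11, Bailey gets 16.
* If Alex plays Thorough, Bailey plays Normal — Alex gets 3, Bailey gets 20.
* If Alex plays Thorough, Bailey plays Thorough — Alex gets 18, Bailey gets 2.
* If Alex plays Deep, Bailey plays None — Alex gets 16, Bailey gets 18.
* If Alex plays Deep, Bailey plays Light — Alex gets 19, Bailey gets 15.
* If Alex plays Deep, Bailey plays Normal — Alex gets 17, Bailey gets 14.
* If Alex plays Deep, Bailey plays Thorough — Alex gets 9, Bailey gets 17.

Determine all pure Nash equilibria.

The pure Nash equilibria are (Light, Light); (Deep, None).

(Light, None): Alex can switch to Deep (12 → 16). Not NE.
(Light, Light): Alex gets 20, best alternative 19; Bailey gets 14, best alternative 13. No profitable deviation — NE.
(Light, Normal): Bailey can switch to None (7 → 8). Not NE.
(Light, Thorough): Alex can switch to Normal (13 → 14). Not NE.
(Normal, None): Alex can switch to Light (2 → 12). Not NE.
(Normal, Light): Alex can switch to Light (17 → 20). Not NE.
(Normal, Normal): Alex can switch to Light (7 → 19). Not NE.
(Normal, Thorough): Alex can switch to Thorough (14 → 18). Not NE.
(Thorough, None): Alex can switch to Light (11 → 12). Not NE.
(Thorough, Light): Alex can switch to Light (11 → 20). Not NE.
(Thorough, Normal): Alex can switch to Light (3 → 19). Not NE.
(Thorough, Thorough): Bailey can switch to None (2 → 14). Not NE.
(Deep, None): Alex gets 16, best alternative 12; Bailey gets 18, best alternative 17. No profitable deviation — NE.
(Deep, Light): Alex can switch to Light (19 → 20). Not NE.
(The remaining 2 profiles each have a profitable deviation by the same check.)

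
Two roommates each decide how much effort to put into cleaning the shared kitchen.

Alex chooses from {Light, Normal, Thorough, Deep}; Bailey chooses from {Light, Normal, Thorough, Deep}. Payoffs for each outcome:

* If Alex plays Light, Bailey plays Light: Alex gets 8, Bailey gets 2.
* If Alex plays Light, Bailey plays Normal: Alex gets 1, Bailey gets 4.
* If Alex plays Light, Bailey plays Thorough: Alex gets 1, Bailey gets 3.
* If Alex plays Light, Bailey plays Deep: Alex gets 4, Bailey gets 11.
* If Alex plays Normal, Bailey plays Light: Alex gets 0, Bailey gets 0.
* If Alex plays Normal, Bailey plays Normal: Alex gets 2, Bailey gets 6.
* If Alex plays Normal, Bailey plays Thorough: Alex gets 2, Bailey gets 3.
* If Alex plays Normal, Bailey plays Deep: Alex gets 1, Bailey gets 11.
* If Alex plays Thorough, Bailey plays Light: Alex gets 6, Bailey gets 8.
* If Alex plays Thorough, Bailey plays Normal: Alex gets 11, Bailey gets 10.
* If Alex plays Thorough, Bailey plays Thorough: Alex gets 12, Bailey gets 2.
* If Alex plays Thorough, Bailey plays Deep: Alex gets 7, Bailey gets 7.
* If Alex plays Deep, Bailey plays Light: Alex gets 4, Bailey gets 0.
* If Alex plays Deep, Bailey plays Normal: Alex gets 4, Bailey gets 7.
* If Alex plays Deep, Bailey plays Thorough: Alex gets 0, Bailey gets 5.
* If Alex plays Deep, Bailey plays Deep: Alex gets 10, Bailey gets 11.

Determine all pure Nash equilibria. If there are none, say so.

(Thorough, Normal), (Deep, Deep)

Alex against Light: payoffs 8, 0, 6, 4 → best response Light.
Alex against Normal: payoffs 1, 2, 11, 4 → best response Thorough.
Alex against Thorough: payoffs 1, 2, 12, 0 → best response Thorough.
Alex against Deep: payoffs 4, 1, 7, 10 → best response Deep.
Bailey against Light: payoffs 2, 4, 3, 11 → best response Deep.
Bailey against Normal: payoffs 0, 6, 3, 11 → best response Deep.
Bailey against Thorough: payoffs 8, 10, 2, 7 → best response Normal.
Bailey against Deep: payoffs 0, 7, 5, 11 → best response Deep.
Mutual best responses: (Thorough, Normal); (Deep, Deep).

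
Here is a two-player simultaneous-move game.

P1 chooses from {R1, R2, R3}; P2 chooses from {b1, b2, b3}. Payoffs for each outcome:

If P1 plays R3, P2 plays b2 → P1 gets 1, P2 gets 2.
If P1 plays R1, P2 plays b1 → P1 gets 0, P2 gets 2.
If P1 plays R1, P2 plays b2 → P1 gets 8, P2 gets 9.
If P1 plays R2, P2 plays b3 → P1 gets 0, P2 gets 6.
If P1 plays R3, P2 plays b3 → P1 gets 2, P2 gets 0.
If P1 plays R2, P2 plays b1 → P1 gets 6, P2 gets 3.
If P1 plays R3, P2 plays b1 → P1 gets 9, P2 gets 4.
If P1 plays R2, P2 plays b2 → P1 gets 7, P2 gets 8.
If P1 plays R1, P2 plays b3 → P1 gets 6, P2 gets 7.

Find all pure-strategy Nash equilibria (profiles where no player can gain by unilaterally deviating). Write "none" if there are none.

P1 against b1: payoffs 0, 6, 9 → best response R3.
P1 against b2: payoffs 8, 7, 1 → best response R1.
P1 against b3: payoffs 6, 0, 2 → best response R1.
P2 against R1: payoffs 2, 9, 7 → best response b2.
P2 against R2: payoffs 3, 8, 6 → best response b2.
P2 against R3: payoffs 4, 2, 0 → best response b1.
Mutual best responses: (R1, b2); (R3, b1).

The pure Nash equilibria are (R1, b2); (R3, b1).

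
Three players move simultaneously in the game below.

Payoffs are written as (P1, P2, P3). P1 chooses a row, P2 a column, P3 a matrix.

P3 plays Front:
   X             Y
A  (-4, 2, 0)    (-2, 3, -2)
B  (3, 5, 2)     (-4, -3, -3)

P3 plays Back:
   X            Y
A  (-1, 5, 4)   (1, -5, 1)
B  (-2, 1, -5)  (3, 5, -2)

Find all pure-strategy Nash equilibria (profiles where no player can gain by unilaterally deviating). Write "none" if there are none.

The pure Nash equilibria are (A, X, Back) and (B, X, Front) and (B, Y, Back).

(A, X, Front): P1 can switch to B (-4 → 3). Not NE.
(A, X, Back): P1 gets -1, best alternative -2; P2 gets 5, best alternative -5; P3 gets 4, best alternative 0. No profitable deviation — NE.
(A, Y, Front): P3 can switch to Back (-2 → 1). Not NE.
(A, Y, Back): P1 can switch to B (1 → 3). Not NE.
(B, X, Front): P1 gets 3, best alternative -4; P2 gets 5, best alternative -3; P3 gets 2, best alternative -5. No profitable deviation — NE.
(B, X, Back): P1 can switch to A (-2 → -1). Not NE.
(B, Y, Front): P1 can switch to A (-4 → -2). Not NE.
(B, Y, Back): P1 gets 3, best alternative 1; P2 gets 5, best alternative 1; P3 gets -2, best alternative -3. No profitable deviation — NE.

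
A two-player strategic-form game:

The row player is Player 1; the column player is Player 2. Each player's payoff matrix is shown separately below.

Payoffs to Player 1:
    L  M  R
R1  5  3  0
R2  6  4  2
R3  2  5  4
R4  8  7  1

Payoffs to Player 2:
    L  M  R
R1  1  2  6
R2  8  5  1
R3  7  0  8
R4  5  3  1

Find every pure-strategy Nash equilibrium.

(R3, R), (R4, L)

Player 1 against L: payoffs 5, 6, 2, 8 → best response R4.
Player 1 against M: payoffs 3, 4, 5, 7 → best response R4.
Player 1 against R: payoffs 0, 2, 4, 1 → best response R3.
Player 2 against R1: payoffs 1, 2, 6 → best response R.
Player 2 against R2: payoffs 8, 5, 1 → best response L.
Player 2 against R3: payoffs 7, 0, 8 → best response R.
Player 2 against R4: payoffs 5, 3, 1 → best response L.
Mutual best responses: (R3, R); (R4, L).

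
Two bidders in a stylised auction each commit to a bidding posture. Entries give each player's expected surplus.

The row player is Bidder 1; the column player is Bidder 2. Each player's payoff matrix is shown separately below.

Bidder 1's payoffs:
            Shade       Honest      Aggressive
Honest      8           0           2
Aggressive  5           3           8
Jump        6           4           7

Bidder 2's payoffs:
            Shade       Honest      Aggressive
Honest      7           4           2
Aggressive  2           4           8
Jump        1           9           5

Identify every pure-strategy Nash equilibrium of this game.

The pure Nash equilibria are (Honest, Shade); (Aggressive, Aggressive); (Jump, Honest).

(Honest, Shade): Bidder 1 gets 8, best alternative 6; Bidder 2 gets 7, best alternative 4. No profitable deviation — NE.
(Honest, Honest): Bidder 1 can switch to Aggressive (0 → 3). Not NE.
(Honest, Aggressive): Bidder 1 can switch to Aggressive (2 → 8). Not NE.
(Aggressive, Shade): Bidder 1 can switch to Honest (5 → 8). Not NE.
(Aggressive, Honest): Bidder 1 can switch to Jump (3 → 4). Not NE.
(Aggressive, Aggressive): Bidder 1 gets 8, best alternative 7; Bidder 2 gets 8, best alternative 4. No profitable deviation — NE.
(Jump, Shade): Bidder 1 can switch to Honest (6 → 8). Not NE.
(Jump, Honest): Bidder 1 gets 4, best alternative 3; Bidder 2 gets 9, best alternative 5. No profitable deviation — NE.
(Jump, Aggressive): Bidder 1 can switch to Aggressive (7 → 8). Not NE.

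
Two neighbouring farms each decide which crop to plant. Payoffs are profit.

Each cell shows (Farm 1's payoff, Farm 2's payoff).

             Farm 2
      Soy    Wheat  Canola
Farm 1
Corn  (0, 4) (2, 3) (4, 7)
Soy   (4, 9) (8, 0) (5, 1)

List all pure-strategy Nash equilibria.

The unique pure-strategy Nash equilibrium is (Soy, Soy).

For each player, find the best response to each opponent profile; mutual best responses are the pure NE.
Farm 1 against Soy: payoffs 0, 4 → best response Soy.
Farm 1 against Wheat: payoffs 2, 8 → best response Soy.
Farm 1 against Canola: payoffs 4, 5 → best response Soy.
Farm 2 against Corn: payoffs 4, 3, 7 → best response Canola.
Farm 2 against Soy: payoffs 9, 0, 1 → best response Soy.
Mutual best responses: (Soy, Soy).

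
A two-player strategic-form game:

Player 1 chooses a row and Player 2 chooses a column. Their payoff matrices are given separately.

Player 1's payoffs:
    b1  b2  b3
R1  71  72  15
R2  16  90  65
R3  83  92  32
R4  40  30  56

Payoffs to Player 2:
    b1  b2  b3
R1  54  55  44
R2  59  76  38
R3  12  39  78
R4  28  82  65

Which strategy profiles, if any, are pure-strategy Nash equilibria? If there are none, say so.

There is no pure-strategy Nash equilibrium.

Player 1 against b1: payoffs 71, 16, 83, 40 → best response R3.
Player 1 against b2: payoffs 72, 90, 92, 30 → best response R3.
Player 1 against b3: payoffs 15, 65, 32, 56 → best response R2.
Player 2 against R1: payoffs 54, 55, 44 → best response b2.
Player 2 against R2: payoffs 59, 76, 38 → best response b2.
Player 2 against R3: payoffs 12, 39, 78 → best response b3.
Player 2 against R4: payoffs 28, 82, 65 → best response b2.
No profile is a mutual best response for all players.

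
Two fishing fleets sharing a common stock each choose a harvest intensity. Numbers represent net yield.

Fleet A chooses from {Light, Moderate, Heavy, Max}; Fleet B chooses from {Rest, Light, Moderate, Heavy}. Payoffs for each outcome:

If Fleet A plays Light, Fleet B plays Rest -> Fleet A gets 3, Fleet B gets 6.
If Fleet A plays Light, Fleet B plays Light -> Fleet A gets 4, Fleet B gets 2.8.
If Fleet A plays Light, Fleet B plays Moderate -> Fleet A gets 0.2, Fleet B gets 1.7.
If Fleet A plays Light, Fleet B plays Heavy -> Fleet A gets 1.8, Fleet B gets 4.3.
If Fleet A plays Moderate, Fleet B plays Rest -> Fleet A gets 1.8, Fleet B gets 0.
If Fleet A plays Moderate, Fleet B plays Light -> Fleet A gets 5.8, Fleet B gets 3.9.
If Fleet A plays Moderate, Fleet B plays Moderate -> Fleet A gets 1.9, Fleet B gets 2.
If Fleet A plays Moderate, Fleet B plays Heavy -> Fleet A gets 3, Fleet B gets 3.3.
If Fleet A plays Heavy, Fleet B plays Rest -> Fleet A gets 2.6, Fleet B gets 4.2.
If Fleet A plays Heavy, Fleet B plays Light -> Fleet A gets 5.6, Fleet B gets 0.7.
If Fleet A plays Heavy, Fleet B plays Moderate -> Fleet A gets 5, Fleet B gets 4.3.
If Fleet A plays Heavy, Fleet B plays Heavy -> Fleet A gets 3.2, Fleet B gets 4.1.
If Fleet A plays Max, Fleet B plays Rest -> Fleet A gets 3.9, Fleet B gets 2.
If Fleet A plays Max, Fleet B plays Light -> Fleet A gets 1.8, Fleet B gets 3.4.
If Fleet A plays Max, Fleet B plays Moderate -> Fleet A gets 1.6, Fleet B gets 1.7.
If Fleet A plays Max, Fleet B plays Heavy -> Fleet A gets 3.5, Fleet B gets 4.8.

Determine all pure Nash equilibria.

(Moderate, Light); (Heavy, Moderate); (Max, Heavy)

(Light, Rest): Fleet A can switch to Max (3 → 3.9). Not NE.
(Light, Light): Fleet A can switch to Moderate (4 → 5.8). Not NE.
(Light, Moderate): Fleet A can switch to Moderate (0.2 → 1.9). Not NE.
(Light, Heavy): Fleet A can switch to Moderate (1.8 → 3). Not NE.
(Moderate, Rest): Fleet A can switch to Light (1.8 → 3). Not NE.
(Moderate, Light): Fleet A gets 5.8, best alternative 5.6; Fleet B gets 3.9, best alternative 3.3. No profitable deviation — NE.
(Moderate, Moderate): Fleet A can switch to Heavy (1.9 → 5). Not NE.
(Heavy, Moderate): Fleet A gets 5, best alternative 1.9; Fleet B gets 4.3, best alternative 4.2. No profitable deviation — NE.
(Max, Heavy): Fleet A gets 3.5, best alternative 3.2; Fleet B gets 4.8, best alternative 3.4. No profitable deviation — NE.
(The remaining 7 profiles each have a profitable deviation by the same check.)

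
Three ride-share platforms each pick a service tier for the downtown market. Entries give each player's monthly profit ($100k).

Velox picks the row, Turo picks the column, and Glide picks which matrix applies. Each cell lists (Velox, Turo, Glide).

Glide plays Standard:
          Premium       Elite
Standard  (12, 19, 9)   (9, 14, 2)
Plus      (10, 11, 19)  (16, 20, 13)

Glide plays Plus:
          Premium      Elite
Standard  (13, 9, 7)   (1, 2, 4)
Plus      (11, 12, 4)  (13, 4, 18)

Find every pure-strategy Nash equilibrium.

(Standard, Premium, Standard)

Mark each player's best response to every combination of opponents' strategies; a profile where every player is best-responding is a pure Nash equilibrium.
Velox against (Premium, Standard): payoffs 12, 10 → best response Standard.
Velox against (Premium, Plus): payoffs 13, 11 → best response Standard.
Velox against (Elite, Standard): payoffs 9, 16 → best response Plus.
Velox against (Elite, Plus): payoffs 1, 13 → best response Plus.
Turo against (Standard, Standard): payoffs 19, 14 → best response Premium.
Turo against (Standard, Plus): payoffs 9, 2 → best response Premium.
Turo against (Plus, Standard): payoffs 11, 20 → best response Elite.
Turo against (Plus, Plus): payoffs 12, 4 → best response Premium.
Glide against (Standard, Premium): payoffs 9, 7 → best response Standard.
Glide against (Standard, Elite): payoffs 2, 4 → best response Plus.
Glide against (Plus, Premium): payoffs 19, 4 → best response Standard.
Glide against (Plus, Elite): payoffs 13, 18 → best response Plus.
Mutual best responses: (Standard, Premium, Standard).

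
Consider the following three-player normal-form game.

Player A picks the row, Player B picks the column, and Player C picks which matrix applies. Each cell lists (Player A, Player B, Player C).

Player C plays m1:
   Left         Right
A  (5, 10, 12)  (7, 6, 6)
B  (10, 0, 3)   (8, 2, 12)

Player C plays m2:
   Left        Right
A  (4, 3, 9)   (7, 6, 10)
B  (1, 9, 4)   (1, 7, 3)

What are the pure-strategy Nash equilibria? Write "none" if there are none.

Player A against (Left, m1): payoffs 5, 10 → best response B.
Player A against (Left, m2): payoffs 4, 1 → best response A.
Player A against (Right, m1): payoffs 7, 8 → best response B.
Player A against (Right, m2): payoffs 7, 1 → best response A.
Player B against (A, m1): payoffs 10, 6 → best response Left.
Player B against (A, m2): payoffs 3, 6 → best response Right.
Player B against (B, m1): payoffs 0, 2 → best response Right.
Player B against (B, m2): payoffs 9, 7 → best response Left.
Player C against (A, Left): payoffs 12, 9 → best response m1.
Player C against (A, Right): payoffs 6, 10 → best response m2.
Player C against (B, Left): payoffs 3, 4 → best response m2.
Player C against (B, Right): payoffs 12, 3 → best response m1.
Mutual best responses: (A, Right, m2); (B, Right, m1).

(A, Right, m2); (B, Right, m1)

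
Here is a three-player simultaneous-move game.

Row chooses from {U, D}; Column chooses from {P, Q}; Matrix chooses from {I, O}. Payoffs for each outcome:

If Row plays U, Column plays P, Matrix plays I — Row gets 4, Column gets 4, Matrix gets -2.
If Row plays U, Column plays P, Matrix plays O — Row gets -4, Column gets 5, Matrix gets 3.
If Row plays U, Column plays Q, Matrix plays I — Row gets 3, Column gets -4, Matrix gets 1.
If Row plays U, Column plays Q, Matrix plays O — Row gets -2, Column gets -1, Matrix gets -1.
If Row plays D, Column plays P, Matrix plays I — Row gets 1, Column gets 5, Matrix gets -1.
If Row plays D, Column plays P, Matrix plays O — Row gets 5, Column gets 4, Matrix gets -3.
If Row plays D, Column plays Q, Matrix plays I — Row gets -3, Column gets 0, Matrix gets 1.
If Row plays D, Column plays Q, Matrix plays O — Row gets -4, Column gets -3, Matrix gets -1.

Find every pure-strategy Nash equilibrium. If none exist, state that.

For each player, find the best response to each opponent profile; mutual best responses are the pure NE.
Row against (P, I): payoffs 4, 1 → best response U.
Row against (P, O): payoffs -4, 5 → best response D.
Row against (Q, I): payoffs 3, -3 → best response U.
Row against (Q, O): payoffs -2, -4 → best response U.
Column against (U, I): payoffs 4, -4 → best response P.
Column against (U, O): payoffs 5, -1 → best response P.
Column against (D, I): payoffs 5, 0 → best response P.
Column against (D, O): payoffs 4, -3 → best response P.
Matrix against (U, P): payoffs -2, 3 → best response O.
Matrix against (U, Q): payoffs 1, -1 → best response I.
Matrix against (D, P): payoffs -1, -3 → best response I.
Matrix against (D, Q): payoffs 1, -1 → best response I.
No profile is a mutual best response for all players.

This game has no pure Nash equilibrium.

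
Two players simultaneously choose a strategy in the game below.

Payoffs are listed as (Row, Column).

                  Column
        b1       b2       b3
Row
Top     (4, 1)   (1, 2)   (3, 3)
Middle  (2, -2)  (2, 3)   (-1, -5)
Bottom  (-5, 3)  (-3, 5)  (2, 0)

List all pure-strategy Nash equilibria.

Check each profile: it is a Nash equilibrium iff no player can strictly gain by switching unilaterally.
(Top, b1): Column can switch to b2 (1 → 2). Not NE.
(Top, b2): Row can switch to Middle (1 → 2). Not NE.
(Top, b3): Row gets 3, best alternative 2; Column gets 3, best alternative 2. No profitable deviation — NE.
(Middle, b1): Row can switch to Top (2 → 4). Not NE.
(Middle, b2): Row gets 2, best alternative 1; Column gets 3, best alternative -2. No profitable deviation — NE.
(Middle, b3): Row can switch to Top (-1 → 3). Not NE.
(Bottom, b1): Row can switch to Top (-5 → 4). Not NE.
(Bottom, b2): Row can switch to Top (-3 → 1). Not NE.
(Bottom, b3): Row can switch to Top (2 → 3). Not NE.

(Top, b3) and (Middle, b2)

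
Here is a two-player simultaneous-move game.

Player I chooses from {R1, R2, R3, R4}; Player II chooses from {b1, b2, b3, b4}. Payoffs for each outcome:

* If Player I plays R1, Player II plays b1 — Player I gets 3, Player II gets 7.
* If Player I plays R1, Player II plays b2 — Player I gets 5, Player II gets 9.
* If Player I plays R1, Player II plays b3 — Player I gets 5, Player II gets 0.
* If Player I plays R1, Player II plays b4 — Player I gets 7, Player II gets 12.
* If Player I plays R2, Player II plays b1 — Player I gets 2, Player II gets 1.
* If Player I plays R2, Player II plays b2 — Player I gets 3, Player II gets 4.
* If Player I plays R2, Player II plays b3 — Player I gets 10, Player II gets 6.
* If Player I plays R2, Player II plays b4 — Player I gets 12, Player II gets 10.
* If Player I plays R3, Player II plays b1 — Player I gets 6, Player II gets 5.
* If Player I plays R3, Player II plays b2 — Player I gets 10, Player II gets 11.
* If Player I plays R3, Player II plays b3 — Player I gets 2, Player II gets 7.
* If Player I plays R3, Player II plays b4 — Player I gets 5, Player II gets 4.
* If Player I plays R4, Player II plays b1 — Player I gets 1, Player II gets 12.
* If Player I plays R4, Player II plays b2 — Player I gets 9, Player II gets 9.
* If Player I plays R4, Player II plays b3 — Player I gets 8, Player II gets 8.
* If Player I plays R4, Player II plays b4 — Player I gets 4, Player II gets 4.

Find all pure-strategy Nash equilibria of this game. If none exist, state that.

The pure Nash equilibria are (R2, b4); (R3, b2).

(R1, b1): Player I can switch to R3 (3 → 6). Not NE.
(R1, b2): Player I can switch to R3 (5 → 10). Not NE.
(R1, b3): Player I can switch to R2 (5 → 10). Not NE.
(R1, b4): Player I can switch to R2 (7 → 12). Not NE.
(R2, b1): Player I can switch to R1 (2 → 3). Not NE.
(R2, b2): Player I can switch to R1 (3 → 5). Not NE.
(R2, b4): Player I gets 12, best alternative 7; Player II gets 10, best alternative 6. No profitable deviation — NE.
(R3, b2): Player I gets 10, best alternative 9; Player II gets 11, best alternative 7. No profitable deviation — NE.
(The remaining 8 profiles each have a profitable deviation by the same check.)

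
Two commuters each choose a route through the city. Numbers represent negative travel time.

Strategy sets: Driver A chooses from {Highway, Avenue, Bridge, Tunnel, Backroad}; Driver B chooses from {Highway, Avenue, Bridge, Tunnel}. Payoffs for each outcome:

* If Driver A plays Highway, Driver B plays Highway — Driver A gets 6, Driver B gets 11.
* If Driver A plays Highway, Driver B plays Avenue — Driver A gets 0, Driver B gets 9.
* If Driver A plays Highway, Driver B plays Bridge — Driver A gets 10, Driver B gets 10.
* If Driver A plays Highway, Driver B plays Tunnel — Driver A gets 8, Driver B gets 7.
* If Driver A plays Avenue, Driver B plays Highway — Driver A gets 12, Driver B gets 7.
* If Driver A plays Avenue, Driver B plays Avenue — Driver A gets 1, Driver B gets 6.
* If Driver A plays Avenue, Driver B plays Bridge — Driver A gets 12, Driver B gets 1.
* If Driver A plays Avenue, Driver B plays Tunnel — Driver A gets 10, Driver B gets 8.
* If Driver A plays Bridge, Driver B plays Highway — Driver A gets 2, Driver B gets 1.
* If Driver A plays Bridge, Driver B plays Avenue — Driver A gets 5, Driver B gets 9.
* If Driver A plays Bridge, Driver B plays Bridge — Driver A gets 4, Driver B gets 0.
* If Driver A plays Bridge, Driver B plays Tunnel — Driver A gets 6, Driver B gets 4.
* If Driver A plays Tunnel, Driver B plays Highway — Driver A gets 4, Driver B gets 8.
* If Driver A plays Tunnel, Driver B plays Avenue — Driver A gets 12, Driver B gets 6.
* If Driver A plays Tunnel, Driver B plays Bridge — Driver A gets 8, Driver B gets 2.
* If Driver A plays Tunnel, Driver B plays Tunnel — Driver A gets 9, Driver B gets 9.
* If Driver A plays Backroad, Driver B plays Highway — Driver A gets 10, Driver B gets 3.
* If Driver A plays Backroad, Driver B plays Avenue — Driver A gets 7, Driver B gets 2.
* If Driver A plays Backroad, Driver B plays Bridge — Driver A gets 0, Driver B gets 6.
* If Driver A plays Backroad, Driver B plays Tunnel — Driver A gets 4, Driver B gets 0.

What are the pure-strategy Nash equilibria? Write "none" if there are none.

The unique pure-strategy Nash equilibrium is (Avenue, Tunnel).

(Highway, Highway): Driver A can switch to Avenue (6 → 12). Not NE.
(Highway, Avenue): Driver A can switch to Avenue (0 → 1). Not NE.
(Highway, Bridge): Driver A can switch to Avenue (10 → 12). Not NE.
(Highway, Tunnel): Driver A can switch to Avenue (8 → 10). Not NE.
(Avenue, Highway): Driver B can switch to Tunnel (7 → 8). Not NE.
(Avenue, Avenue): Driver A can switch to Bridge (1 → 5). Not NE.
(Avenue, Bridge): Driver B can switch to Highway (1 → 7). Not NE.
(Avenue, Tunnel): Driver A gets 10, best alternative 9; Driver B gets 8, best alternative 7. No profitable deviation — NE.
(Bridge, Highway): Driver A can switch to Highway (2 → 6). Not NE.
(Bridge, Avenue): Driver A can switch to Tunnel (5 → 12). Not NE.
(Bridge, Bridge): Driver A can switch to Highway (4 → 10). Not NE.
(The remaining 9 profiles each have a profitable deviation by the same check.)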